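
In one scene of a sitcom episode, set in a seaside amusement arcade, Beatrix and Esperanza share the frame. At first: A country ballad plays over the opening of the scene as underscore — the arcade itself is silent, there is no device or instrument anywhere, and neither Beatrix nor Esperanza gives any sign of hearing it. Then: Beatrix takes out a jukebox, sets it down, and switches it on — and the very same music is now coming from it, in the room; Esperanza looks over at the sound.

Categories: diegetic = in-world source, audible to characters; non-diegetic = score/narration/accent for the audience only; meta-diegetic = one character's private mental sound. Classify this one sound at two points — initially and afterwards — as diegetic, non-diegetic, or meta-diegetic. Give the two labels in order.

non-diegetic, diegetic

Initially: no in-world source exists and no character can hear it — underscore → non-diegetic.
Afterwards: a jukebox is now a real source in the story world and the characters hear it → diegetic.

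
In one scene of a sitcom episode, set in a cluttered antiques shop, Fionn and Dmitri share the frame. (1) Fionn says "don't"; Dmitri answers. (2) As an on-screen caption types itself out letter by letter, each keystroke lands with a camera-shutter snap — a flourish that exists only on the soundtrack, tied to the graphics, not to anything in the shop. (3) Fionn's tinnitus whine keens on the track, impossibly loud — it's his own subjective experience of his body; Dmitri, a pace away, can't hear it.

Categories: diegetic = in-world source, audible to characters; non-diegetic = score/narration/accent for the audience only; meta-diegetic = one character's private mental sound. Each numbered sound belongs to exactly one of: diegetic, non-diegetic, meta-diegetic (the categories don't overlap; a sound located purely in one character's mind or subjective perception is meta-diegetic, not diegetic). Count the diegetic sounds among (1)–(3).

1

(1) is diegetic: Fionn is a character speaking aloud in the scene.
(2) the caption isn't part of the story world, so neither is the sound tied to it → non-diegetic.
(3) it's Fionn's internal bodily sensation rendered as sound; only Fionn 'hears' it → meta-diegetic.
Diegetic: (1) — that's 1.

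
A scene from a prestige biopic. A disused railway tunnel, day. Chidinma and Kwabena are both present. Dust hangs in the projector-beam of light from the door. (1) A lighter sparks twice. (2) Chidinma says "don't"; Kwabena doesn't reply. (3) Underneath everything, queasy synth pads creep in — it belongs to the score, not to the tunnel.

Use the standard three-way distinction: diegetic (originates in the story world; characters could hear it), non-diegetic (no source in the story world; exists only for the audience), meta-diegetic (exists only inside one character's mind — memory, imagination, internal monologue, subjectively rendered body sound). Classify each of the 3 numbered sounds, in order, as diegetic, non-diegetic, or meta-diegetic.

diegetic, diegetic, non-diegetic

Sound (1): an in-world source (a lighter); characters could hear it, so diegetic.
Sound (2): Chidinma is a character speaking aloud in the scene, so diegetic.
Sound (3): it has no source in the story world and no character can hear it — it's underscore, so non-diegetic.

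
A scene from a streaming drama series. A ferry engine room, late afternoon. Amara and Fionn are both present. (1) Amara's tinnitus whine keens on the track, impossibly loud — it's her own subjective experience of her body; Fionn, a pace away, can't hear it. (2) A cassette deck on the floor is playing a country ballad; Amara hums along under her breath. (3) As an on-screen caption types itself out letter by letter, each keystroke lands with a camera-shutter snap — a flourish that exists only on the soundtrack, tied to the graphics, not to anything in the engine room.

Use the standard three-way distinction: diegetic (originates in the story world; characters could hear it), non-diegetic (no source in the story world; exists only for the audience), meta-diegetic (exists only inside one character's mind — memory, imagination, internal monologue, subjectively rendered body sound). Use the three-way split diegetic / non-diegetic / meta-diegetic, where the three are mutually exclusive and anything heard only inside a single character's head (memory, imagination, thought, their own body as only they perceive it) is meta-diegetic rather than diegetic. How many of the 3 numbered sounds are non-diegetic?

1

(1) a subjective body sound — Amara's private perception, inaudible to Fionn → meta-diegetic.
Sound (2): a cassette deck is a physical source in the scene and Amara reacts to it, so diegetic.
Sound (3): it accompanies on-screen graphics, not anything inside the story world, so non-diegetic.
Non-diegetic: (3) — that's 1.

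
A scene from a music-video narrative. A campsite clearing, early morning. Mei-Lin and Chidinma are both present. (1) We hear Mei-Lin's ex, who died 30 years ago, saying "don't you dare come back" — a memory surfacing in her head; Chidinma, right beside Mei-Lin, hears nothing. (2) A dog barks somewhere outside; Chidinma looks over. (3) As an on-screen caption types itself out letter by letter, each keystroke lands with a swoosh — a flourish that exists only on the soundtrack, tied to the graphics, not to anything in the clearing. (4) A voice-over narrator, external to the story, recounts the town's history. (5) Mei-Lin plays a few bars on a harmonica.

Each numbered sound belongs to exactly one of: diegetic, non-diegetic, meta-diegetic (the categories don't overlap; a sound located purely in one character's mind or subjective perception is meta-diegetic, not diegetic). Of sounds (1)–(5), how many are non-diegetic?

Sound (1): the voice is a memory playing only inside Mei-Lin's mind; Chidinma can't hear it, so meta-diegetic.
(2) is diegetic: the sound comes from a dog physically present in the location.
(3) it accompanies on-screen graphics, not anything inside the story world → non-diegetic.
(4) commentary laid over the scene from outside the fiction → non-diegetic.
(5) is diegetic: the instrument and the performer are both in the scene.
So 2 of the 5 are non-diegetic: (3), (4).

2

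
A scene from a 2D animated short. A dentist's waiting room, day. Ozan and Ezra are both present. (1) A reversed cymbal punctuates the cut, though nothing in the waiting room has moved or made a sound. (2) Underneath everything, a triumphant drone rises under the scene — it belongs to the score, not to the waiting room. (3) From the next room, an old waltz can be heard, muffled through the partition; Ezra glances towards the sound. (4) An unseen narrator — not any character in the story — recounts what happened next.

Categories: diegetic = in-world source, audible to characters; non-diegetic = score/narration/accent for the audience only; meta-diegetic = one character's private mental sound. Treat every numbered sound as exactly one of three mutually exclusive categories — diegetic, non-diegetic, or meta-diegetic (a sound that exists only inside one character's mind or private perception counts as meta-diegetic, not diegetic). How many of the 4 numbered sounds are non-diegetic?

(1) is non-diegetic: an editorial stinger — it belongs to the cut, not the story world.
(2) score with no on-screen or off-screen source; it exists for the audience alone → non-diegetic.
(3) is diegetic: off-screen diegetic: the source is out of frame but still in the story's space.
Sound (4): the narrator exists outside the story world, addressing only the audience, so non-diegetic.
Non-diegetic: (1), (2), (4) — that's 3.

3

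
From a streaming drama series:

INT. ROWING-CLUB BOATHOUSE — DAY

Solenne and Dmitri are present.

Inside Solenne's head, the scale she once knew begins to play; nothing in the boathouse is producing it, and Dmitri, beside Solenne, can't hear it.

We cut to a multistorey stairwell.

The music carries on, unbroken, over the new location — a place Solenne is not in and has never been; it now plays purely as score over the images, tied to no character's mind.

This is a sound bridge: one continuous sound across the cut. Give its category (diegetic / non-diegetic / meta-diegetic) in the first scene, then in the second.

Scene one: the music exists only inside Solenne's mind; Dmitri can't hear it → meta-diegetic.
Scene two: it's detached from Solenne entirely and plays over unrelated images with no in-world source — conventional underscore → non-diegetic.

meta-diegetic, non-diegetic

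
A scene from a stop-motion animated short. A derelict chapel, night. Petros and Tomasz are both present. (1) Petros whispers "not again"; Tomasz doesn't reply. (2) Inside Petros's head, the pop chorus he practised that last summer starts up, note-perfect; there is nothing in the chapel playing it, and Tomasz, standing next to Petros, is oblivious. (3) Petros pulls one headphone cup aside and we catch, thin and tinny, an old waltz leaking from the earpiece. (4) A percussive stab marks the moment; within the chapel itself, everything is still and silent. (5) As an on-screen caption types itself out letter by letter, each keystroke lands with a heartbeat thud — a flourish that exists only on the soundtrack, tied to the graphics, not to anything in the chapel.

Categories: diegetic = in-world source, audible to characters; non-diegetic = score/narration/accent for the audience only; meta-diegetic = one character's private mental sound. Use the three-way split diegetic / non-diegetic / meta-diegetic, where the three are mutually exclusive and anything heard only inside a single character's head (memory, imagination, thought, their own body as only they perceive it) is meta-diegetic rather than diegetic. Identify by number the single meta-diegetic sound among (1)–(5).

2

Sound (1): Petros is a character speaking aloud in the scene, so diegetic.
(2) is meta-diegetic: the music is a memory playing inside Petros's mind alone; no real-world source, Tomasz can't hear it.
(3) the headphones are an on-screen source → diegetic.
Sound (4): it's a sound-design accent with no in-world source; no one in the scene can hear it, so non-diegetic.
(5) it accompanies on-screen graphics, not anything inside the story world → non-diegetic.
Only (2) is meta-diegetic.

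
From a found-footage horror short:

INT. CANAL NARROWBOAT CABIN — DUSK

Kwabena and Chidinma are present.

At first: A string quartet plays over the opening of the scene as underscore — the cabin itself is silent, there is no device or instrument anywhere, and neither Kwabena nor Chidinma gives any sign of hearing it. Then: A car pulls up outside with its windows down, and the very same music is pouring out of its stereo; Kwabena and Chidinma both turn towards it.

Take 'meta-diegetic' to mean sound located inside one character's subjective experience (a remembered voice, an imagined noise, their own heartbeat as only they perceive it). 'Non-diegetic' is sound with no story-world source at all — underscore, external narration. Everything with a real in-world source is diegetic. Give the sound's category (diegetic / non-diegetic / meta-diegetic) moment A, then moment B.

non-diegetic, diegetic

Moment A: no in-world source exists and no character can hear it — underscore → non-diegetic.
Moment B: the car stereo is now a real source in the story world and the characters hear it → diegetic.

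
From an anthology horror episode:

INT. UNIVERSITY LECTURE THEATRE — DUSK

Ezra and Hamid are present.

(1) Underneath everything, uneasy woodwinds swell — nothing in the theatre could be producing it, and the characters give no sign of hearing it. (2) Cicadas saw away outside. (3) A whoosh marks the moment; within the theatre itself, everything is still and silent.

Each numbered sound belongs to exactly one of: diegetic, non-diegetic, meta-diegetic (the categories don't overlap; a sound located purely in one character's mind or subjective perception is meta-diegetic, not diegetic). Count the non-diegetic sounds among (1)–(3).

Sound (1): it has no source in the story world and no character can hear it — it's underscore, so non-diegetic.
(2) is diegetic: it's the actual ambient sound of the location.
(3) it's a sound-design accent with no in-world source; no one in the scene can hear it → non-diegetic.
Non-diegetic: (1), (3) — that's 2.

2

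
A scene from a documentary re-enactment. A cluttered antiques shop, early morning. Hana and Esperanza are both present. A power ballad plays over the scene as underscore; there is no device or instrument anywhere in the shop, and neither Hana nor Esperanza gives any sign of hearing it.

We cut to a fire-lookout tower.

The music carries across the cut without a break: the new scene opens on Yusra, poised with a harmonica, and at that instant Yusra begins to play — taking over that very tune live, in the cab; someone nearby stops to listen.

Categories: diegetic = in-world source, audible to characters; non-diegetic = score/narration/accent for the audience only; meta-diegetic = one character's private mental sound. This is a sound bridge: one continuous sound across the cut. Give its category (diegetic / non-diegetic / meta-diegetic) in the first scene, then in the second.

non-diegetic, diegetic

Scene one: there's no in-world source anywhere and no character hears it — underscore for the audience only → non-diegetic.
Scene two: from the moment Yusra starts playing, the tune is being performed on a harmonica inside the story world and another character hears it → diegetic.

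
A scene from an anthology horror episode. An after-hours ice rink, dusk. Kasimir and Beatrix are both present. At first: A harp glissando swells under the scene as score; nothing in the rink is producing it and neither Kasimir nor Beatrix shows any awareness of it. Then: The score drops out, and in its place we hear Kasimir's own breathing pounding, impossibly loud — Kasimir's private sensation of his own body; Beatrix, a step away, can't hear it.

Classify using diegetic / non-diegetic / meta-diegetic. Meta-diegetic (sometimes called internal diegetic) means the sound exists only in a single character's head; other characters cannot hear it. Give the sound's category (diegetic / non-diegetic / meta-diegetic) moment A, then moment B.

non-diegetic, meta-diegetic

Moment A: underscore with no in-world source, inaudible to the characters → non-diegetic.
Moment B: the body sound is Kasimir's subjective perception alone — Beatrix can't hear it → meta-diegetic.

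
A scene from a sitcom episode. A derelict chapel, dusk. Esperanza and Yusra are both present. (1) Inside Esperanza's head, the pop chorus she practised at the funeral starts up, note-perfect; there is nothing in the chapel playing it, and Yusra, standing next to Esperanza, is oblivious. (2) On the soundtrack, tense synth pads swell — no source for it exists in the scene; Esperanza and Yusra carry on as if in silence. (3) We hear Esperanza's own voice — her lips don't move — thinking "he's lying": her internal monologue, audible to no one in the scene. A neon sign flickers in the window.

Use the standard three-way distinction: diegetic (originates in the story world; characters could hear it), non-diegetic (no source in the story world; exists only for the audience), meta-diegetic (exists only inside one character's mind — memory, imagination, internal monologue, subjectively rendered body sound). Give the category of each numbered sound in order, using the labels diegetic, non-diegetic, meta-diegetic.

meta-diegetic, non-diegetic, meta-diegetic

(1) it lives in Esperanza's subjectivity, not in the chapel → meta-diegetic.
(2) is non-diegetic: score with no on-screen or off-screen source; it exists for the audience alone.
Sound (3): internal monologue — inside Esperanza's mind, not spoken into the scene, so meta-diegetic.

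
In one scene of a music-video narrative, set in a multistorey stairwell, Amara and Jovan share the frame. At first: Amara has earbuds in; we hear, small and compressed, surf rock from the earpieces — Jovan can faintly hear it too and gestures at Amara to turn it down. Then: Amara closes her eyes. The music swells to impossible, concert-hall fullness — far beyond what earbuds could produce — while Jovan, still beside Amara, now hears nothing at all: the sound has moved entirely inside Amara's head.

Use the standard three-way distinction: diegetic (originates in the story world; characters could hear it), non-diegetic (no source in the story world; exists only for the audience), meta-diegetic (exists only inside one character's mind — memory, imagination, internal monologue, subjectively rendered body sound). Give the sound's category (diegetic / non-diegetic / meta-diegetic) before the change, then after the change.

Before the change: the earbuds are a physical source both characters can hear → diegetic.
After the change: the music now exists only as Amara's subjective experience; Jovan can no longer hear it → meta-diegetic.

diegetic, meta-diegetic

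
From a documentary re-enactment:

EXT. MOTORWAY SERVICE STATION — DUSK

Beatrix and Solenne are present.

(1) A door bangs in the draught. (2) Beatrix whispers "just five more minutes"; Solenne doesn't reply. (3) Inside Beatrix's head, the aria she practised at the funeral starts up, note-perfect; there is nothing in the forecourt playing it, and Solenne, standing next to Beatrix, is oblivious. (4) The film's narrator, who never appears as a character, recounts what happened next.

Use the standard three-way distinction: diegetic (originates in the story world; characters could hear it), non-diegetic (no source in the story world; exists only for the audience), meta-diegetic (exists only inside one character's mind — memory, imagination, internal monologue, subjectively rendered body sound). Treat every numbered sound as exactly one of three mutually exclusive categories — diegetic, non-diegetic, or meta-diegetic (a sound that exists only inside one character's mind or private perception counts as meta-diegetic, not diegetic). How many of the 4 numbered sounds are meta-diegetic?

1

(1) an in-world source (a door); characters could hear it → diegetic.
(2) is diegetic: Beatrix is a character speaking aloud in the scene.
(3) is meta-diegetic: remembered music, private to Beatrix — Solenne is oblivious because it isn't in the room.
(4) commentary laid over the scene from outside the fiction → non-diegetic.
Meta-diegetic: (3) — that's 1.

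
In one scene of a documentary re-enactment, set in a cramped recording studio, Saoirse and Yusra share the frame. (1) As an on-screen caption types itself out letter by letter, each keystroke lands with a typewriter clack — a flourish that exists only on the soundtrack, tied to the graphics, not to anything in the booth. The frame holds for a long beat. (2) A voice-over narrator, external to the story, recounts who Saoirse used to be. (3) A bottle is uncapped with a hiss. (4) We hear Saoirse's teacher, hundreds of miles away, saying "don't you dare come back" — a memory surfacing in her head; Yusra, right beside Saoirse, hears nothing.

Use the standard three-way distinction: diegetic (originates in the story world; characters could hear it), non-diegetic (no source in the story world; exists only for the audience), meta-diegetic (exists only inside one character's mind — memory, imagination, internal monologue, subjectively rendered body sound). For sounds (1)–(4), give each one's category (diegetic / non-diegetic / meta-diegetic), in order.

Sound (1): sound married to a title/caption — outside the diegesis by definition, so non-diegetic.
Sound (2): the narrator exists outside the story world, addressing only the audience, so non-diegetic.
(3) an in-world source (a bottle); characters could hear it → diegetic.
Sound (4): the voice is a memory playing only inside Saoirse's mind; Yusra can't hear it, so meta-diegetic.

non-diegetic, non-diegetic, diegetic, meta-diegetic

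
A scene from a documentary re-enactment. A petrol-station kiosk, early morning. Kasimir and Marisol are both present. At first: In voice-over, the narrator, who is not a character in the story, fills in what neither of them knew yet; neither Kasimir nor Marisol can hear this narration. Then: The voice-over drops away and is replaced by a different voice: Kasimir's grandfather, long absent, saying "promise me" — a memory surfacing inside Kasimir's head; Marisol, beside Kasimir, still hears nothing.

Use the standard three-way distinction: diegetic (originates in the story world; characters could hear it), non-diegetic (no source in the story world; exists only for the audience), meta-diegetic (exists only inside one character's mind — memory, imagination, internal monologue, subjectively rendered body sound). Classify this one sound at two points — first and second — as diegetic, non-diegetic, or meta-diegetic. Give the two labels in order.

non-diegetic, meta-diegetic

First: the external narrator addresses only the audience — outside the story world → non-diegetic.
Second: the replacement voice is a memory inside Kasimir's mind specifically → meta-diegetic.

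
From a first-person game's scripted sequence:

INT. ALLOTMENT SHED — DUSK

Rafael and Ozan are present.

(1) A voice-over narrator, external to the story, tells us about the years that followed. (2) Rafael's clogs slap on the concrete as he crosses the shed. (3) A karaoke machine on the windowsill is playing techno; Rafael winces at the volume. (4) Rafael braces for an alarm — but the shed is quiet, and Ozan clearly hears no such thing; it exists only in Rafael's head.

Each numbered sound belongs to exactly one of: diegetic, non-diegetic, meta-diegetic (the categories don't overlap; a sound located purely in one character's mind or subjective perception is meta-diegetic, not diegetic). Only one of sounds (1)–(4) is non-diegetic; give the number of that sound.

1

(1) external voice-over — not a character, not heard by anyone in the scene → non-diegetic.
(2) a character's body making contact with the set — an in-world sound → diegetic.
(3) is diegetic: a karaoke machine is a physical source in the scene and Rafael reacts to it.
(4) the sound is imagined by Rafael; nothing in the story world is producing it and Ozan can't hear it → meta-diegetic.
Only (1) is non-diegetic.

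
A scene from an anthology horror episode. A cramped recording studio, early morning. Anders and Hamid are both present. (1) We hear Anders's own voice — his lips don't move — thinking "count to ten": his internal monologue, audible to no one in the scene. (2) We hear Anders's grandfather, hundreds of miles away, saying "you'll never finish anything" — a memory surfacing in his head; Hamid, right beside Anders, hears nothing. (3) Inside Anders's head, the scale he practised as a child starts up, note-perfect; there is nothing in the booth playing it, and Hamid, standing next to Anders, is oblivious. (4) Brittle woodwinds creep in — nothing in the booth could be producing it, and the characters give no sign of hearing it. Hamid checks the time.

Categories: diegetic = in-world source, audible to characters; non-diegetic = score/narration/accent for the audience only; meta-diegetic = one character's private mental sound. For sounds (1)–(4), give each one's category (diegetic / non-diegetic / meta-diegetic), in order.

meta-diegetic, meta-diegetic, meta-diegetic, non-diegetic

Sound (1): Anders's thought-voice: a private mental sound no other character can hear, so meta-diegetic.
(2) the voice is a memory playing only inside Anders's mind; Hamid can't hear it → meta-diegetic.
(3) is meta-diegetic: it lives in Anders's subjectivity, not in the booth.
Sound (4): nothing in the booth produces it and the characters don't hear it — pure soundtrack, so non-diegetic.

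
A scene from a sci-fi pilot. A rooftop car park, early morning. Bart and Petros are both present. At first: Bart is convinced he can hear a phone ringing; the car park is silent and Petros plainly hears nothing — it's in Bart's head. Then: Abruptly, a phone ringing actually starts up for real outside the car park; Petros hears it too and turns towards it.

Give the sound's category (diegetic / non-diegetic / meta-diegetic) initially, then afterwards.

Initially: only Bart 'hears' it — imagined, in his mind → meta-diegetic.
Afterwards: now there's a real external source and Petros hears it too — in the story world → diegetic.

meta-diegetic, diegetic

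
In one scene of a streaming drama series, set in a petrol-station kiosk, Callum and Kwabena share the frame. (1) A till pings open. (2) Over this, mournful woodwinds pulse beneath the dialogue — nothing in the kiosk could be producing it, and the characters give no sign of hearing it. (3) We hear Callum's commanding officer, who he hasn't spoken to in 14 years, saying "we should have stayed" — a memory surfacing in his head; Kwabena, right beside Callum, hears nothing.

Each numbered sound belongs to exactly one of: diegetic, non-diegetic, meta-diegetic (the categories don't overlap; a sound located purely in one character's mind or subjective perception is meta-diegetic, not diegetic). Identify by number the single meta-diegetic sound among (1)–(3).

3

Sound (1): a till is a real object/event in the scene's world, so diegetic.
(2) nothing in the kiosk produces it and the characters don't hear it — pure soundtrack → non-diegetic.
(3) the voice is a memory playing only inside Callum's mind; Kwabena can't hear it → meta-diegetic.
Only (3) is meta-diegetic.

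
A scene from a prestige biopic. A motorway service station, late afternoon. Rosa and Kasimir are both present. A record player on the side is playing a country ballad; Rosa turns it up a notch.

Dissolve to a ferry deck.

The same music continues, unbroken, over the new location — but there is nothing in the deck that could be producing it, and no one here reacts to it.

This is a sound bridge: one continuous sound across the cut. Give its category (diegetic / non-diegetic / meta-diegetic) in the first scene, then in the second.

Scene one: a record player is an on-screen source and Rosa reacts to it → diegetic.
Scene two: there is no source in the deck and no one hears it — it's now underscore → non-diegetic.

diegetic, non-diegetic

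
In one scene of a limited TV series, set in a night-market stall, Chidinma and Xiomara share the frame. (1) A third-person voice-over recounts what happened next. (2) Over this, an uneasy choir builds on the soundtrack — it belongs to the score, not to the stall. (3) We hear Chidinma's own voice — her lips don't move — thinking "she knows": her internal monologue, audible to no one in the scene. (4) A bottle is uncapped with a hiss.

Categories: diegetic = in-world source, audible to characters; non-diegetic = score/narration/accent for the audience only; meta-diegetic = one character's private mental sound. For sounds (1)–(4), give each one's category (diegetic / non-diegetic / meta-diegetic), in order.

(1) external voice-over — not a character, not heard by anyone in the scene → non-diegetic.
(2) is non-diegetic: nothing in the stall produces it and the characters don't hear it — pure soundtrack.
Sound (3): Chidinma's thought-voice: a private mental sound no other character can hear, so meta-diegetic.
(4) a bottle is a real object/event in the scene's world → diegetic.

non-diegetic, non-diegetic, meta-diegetic, diegetic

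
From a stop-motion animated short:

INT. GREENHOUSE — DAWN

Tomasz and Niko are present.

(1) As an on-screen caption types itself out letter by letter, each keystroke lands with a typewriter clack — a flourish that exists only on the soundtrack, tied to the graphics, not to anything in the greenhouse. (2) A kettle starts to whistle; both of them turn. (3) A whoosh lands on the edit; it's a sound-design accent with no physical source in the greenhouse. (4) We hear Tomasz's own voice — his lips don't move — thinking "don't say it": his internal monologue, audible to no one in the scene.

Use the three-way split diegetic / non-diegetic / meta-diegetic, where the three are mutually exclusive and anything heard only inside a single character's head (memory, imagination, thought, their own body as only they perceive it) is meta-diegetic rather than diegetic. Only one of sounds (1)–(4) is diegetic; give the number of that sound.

2

(1) it accompanies on-screen graphics, not anything inside the story world → non-diegetic.
(2) the sound comes from a kettle physically present in the location → diegetic.
Sound (3): nothing in the scene produces it; it's an accent added for the audience, so non-diegetic.
(4) is meta-diegetic: internal monologue — inside Tomasz's mind, not spoken into the scene.
Only (2) is diegetic.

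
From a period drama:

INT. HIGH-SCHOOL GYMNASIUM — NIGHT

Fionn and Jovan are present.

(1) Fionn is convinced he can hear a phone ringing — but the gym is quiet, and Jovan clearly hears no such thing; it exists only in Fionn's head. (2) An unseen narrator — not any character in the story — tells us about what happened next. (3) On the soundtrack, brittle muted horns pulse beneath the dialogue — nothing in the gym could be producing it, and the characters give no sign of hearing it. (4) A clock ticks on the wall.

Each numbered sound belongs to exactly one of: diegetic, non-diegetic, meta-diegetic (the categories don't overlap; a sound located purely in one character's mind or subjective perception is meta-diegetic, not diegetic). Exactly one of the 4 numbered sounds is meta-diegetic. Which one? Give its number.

1

(1) the sound is imagined by Fionn; nothing in the story world is producing it and Jovan can't hear it → meta-diegetic.
(2) is non-diegetic: external voice-over — not a character, not heard by anyone in the scene.
Sound (3): it has no source in the story world and no character can hear it — it's underscore, so non-diegetic.
(4) a clock is a real object/event in the scene's world → diegetic.
Only (1) is meta-diegetic.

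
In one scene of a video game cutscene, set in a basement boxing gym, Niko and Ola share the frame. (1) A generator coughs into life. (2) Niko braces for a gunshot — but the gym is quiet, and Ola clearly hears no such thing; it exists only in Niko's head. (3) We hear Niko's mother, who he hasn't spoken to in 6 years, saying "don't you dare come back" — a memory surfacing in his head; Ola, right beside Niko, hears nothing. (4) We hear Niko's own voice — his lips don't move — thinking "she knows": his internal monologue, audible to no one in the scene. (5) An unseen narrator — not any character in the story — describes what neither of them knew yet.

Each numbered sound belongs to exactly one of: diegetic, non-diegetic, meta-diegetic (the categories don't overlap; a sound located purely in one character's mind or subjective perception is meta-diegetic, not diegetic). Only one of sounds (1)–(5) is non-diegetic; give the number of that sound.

5

Sound (1): a generator is a real object/event in the scene's world, so diegetic.
(2) subjective to Niko: the gym is silent and Ola hears nothing → meta-diegetic.
(3) the voice is a memory playing only inside Niko's mind; Ola can't hear it → meta-diegetic.
(4) it's Niko's unspoken thought, heard only by the audience via his subjectivity → meta-diegetic.
(5) commentary laid over the scene from outside the fiction → non-diegetic.
Only (5) is non-diegetic.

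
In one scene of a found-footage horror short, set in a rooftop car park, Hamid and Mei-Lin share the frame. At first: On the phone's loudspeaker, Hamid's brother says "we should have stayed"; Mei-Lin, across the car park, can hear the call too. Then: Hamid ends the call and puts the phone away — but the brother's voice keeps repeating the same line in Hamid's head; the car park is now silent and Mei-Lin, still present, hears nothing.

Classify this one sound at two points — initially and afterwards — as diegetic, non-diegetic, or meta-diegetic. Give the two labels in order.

Initially: the loudspeaker is an in-world source; both Hamid and Mei-Lin hear the call → diegetic.
Afterwards: with the phone off, the voice continues only as Hamid's private mental replay — Mei-Lin can't hear it → meta-diegetic.

diegetic, meta-diegetic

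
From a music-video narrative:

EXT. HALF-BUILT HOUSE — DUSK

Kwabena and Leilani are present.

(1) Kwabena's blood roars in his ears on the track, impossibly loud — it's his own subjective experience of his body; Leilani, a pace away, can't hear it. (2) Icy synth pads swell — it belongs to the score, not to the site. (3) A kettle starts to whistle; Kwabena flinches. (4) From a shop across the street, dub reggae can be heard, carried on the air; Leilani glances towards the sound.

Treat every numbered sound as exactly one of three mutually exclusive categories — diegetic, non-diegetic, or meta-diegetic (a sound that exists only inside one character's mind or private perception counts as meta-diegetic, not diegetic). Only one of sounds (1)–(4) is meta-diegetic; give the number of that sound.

(1) it's Kwabena's internal bodily sensation rendered as sound; only Kwabena 'hears' it → meta-diegetic.
(2) is non-diegetic: it has no source in the story world and no character can hear it — it's underscore.
(3) is diegetic: an in-world source (a kettle); characters could hear it.
(4) off-screen diegetic: the source is out of frame but still in the story's space → diegetic.
Only (1) is meta-diegetic.

1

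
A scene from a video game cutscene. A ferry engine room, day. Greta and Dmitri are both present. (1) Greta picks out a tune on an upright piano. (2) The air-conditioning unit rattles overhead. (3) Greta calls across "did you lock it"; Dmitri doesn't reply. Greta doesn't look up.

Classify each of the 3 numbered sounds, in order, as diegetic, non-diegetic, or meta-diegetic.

diegetic, diegetic, diegetic

Sound (1): the instrument and the performer are both in the scene, so diegetic.
(2) is diegetic: the air-conditioning unit is part of the location's real environment.
(3) spoken by a character present in the story world → diegetic.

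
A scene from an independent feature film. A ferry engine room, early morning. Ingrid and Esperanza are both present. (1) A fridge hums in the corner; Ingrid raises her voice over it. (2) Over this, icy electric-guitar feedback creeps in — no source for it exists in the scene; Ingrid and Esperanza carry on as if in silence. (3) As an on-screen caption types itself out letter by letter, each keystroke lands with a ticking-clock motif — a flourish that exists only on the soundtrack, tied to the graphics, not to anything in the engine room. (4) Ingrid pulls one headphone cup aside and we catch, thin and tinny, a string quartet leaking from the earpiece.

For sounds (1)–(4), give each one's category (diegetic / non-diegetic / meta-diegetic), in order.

diegetic, non-diegetic, non-diegetic, diegetic

(1) is diegetic: a fridge is part of the location's real environment.
(2) it has no source in the story world and no character can hear it — it's underscore → non-diegetic.
Sound (3): sound married to a title/caption — outside the diegesis by definition, so non-diegetic.
(4) the headphones are an on-screen source → diegetic.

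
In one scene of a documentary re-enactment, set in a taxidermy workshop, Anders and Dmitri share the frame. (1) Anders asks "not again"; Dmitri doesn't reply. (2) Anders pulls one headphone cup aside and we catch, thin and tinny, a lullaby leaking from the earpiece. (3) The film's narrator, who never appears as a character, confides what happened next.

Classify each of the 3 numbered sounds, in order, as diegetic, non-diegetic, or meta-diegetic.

diegetic, diegetic, non-diegetic

(1) spoken by a character present in the story world → diegetic.
(2) the headphones are an on-screen source → diegetic.
Sound (3): external voice-over — not a character, not heard by anyone in the scene, so non-diegetic.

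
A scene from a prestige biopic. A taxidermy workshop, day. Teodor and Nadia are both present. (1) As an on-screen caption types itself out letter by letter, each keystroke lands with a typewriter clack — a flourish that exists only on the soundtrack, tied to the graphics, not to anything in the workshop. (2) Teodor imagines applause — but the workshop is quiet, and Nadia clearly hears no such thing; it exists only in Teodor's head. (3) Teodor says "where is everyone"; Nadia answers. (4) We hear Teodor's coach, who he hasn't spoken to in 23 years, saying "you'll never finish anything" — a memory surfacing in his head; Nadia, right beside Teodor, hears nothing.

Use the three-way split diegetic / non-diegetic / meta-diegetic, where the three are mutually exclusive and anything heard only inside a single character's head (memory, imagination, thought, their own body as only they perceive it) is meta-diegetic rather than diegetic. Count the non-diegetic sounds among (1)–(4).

1

(1) sound married to a title/caption — outside the diegesis by definition → non-diegetic.
(2) is meta-diegetic: subjective to Teodor: the workshop is silent and Nadia hears nothing.
(3) spoken by a character present in the story world → diegetic.
Sound (4): a remembered line, private to Teodor — not present in the room, not audible to Nadia, so meta-diegetic.
So 1 of the 4 is non-diegetic: (1).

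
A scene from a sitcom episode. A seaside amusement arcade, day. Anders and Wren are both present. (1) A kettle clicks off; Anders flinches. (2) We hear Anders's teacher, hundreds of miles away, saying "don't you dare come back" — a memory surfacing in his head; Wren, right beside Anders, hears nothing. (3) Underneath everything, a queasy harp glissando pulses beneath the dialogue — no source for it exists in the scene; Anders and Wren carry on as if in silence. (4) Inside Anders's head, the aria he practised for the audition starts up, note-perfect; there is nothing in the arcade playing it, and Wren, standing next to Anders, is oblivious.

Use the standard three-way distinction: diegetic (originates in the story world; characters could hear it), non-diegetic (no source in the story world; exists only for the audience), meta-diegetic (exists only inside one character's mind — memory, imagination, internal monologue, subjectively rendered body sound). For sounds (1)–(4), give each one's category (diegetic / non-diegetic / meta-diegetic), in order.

diegetic, meta-diegetic, non-diegetic, meta-diegetic

(1) is diegetic: a kettle is a real object/event in the scene's world.
Sound (2): a remembered line, private to Anders — not present in the room, not audible to Wren, so meta-diegetic.
Sound (3): nothing in the arcade produces it and the characters don't hear it — pure soundtrack, so non-diegetic.
(4) it lives in Anders's subjectivity, not in the arcade → meta-diegetic.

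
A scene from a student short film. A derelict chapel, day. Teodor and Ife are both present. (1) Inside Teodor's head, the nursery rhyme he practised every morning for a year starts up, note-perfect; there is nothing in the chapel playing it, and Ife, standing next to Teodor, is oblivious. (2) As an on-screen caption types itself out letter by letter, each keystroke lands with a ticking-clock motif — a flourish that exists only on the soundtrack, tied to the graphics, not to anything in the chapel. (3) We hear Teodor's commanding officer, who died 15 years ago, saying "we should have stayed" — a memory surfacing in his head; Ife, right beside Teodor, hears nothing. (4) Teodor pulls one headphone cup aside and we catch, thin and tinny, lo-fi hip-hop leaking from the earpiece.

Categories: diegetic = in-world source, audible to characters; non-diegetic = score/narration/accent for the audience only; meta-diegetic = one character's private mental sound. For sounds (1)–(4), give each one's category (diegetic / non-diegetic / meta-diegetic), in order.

meta-diegetic, non-diegetic, meta-diegetic, diegetic

(1) is meta-diegetic: remembered music, private to Teodor — Ife is oblivious because it isn't in the room.
Sound (2): sound married to a title/caption — outside the diegesis by definition, so non-diegetic.
Sound (3): the voice is a memory playing only inside Teodor's mind; Ife can't hear it, so meta-diegetic.
Sound (4): the headphones are an on-screen source, so diegetic.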